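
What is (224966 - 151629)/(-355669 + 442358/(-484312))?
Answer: -17758994572/86127603543 ≈ -0.20619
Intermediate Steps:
(224966 - 151629)/(-355669 + 442358/(-484312)) = 73337/(-355669 + 442358*(-1/484312)) = 73337/(-355669 - 221179/242156) = 73337/(-86127603543/242156) = 73337*(-242156/86127603543) = -17758994572/86127603543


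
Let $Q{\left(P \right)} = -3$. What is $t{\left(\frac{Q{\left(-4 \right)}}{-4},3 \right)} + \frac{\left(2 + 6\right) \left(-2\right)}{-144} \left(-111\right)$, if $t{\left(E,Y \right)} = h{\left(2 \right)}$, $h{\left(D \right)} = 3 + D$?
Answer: $- \frac{22}{3} \approx -7.3333$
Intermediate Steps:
$t{\left(E,Y \right)} = 5$ ($t{\left(E,Y \right)} = 3 + 2 = 5$)
$t{\left(\frac{Q{\left(-4 \right)}}{-4},3 \right)} + \frac{\left(2 + 6\right) \left(-2\right)}{-144} \left(-111\right) = 5 + \frac{\left(2 + 6\right) \left(-2\right)}{-144} \left(-111\right) = 5 + 8 \left(-2\right) \left(- \frac{1}{144}\right) \left(-111\right) = 5 + \left(-16\right) \left(- \frac{1}{144}\right) \left(-111\right) = 5 + \frac{1}{9} \left(-111\right) = 5 - \frac{37}{3} = - \frac{22}{3}$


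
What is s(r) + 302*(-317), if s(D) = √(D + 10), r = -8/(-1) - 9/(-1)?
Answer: -95734 + 3*√3 ≈ -95729.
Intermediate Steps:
r = 17 (r = -8*(-1) - 9*(-1) = 8 + 9 = 17)
s(D) = √(10 + D)
s(r) + 302*(-317) = √(10 + 17) + 302*(-317) = √27 - 95734 = 3*√3 - 95734 = -95734 + 3*√3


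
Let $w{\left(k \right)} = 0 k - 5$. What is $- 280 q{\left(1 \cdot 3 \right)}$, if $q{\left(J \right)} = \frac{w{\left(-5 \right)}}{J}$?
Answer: $\frac{1400}{3} \approx 466.67$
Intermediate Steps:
$w{\left(k \right)} = -5$ ($w{\left(k \right)} = 0 - 5 = -5$)
$q{\left(J \right)} = - \frac{5}{J}$
$- 280 q{\left(1 \cdot 3 \right)} = - 280 \left(- \frac{5}{1 \cdot 3}\right) = - 280 \left(- \frac{5}{3}\right) = - 280 \left(\left(-5\right) \frac{1}{3}\right) = \left(-280\right) \left(- \frac{5}{3}\right) = \frac{1400}{3}$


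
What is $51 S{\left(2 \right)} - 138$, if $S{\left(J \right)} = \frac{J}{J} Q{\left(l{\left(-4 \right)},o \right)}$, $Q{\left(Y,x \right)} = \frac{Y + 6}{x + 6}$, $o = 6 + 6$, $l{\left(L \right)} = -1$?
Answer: $- \frac{743}{6} \approx -123.83$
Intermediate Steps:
$o = 12$
$Q{\left(Y,x \right)} = \frac{6 + Y}{6 + x}$
$S{\left(J \right)} = \frac{5}{18}$ ($S{\left(J \right)} = \frac{J}{J} \frac{6 - 1}{6 + 12} = 1 \cdot \frac{1}{18} \cdot 5 = 1 \cdot \frac{5}{18} = \frac{5}{18}$)
$51 S{\left(2 \right)} - 138 = 51 \cdot \frac{5}{18} - 138 = \frac{85}{6} - 138 = - \frac{743}{6}$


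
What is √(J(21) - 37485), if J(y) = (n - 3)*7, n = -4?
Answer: 7*I*√766 ≈ 193.74*I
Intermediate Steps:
J(y) = -49 (J(y) = (-4 - 3)*7 = -7*7 = -49)
√(J(21) - 37485) = √(-49 - 37485) = √(-37534) = 7*I*√766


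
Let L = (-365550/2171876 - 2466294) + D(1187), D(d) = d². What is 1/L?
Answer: -1085938/1148189578625 ≈ -9.4578e-7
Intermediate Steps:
L = -1148189578625/1085938 (L = (-365550/2171876 - 2466294) + 1187² = (-365550*1/2171876 - 2466294) + 1408969 = (-182775/1085938 - 2466294) + 1408969 = -2678242556547/1085938 + 1408969 = -1148189578625/1085938 ≈ -1.0573e+6)
1/L = 1/(-1148189578625/1085938) = -1085938/1148189578625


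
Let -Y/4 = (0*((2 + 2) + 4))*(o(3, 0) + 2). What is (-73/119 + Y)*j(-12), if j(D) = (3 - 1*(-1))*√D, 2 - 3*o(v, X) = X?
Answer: -584*I*√3/119 ≈ -8.5002*I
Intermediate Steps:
o(v, X) = ⅔ - X/3
Y = 0 (Y = -4*0*((2 + 2) + 4)*((⅔ - ⅓*0) + 2) = -4*0*(4 + 4)*((⅔ + 0) + 2) = -4*0*8*(⅔ + 2) = -0*8/3 = -4*0 = 0)
j(D) = 4*√D (j(D) = (3 + 1)*√D = 4*√D)
(-73/119 + Y)*j(-12) = (-73/119 + 0)*(4*√(-12)) = (-73*1/119 + 0)*(4*(2*I*√3)) = (-73/119 + 0)*(8*I*√3) = -584*I*√3/119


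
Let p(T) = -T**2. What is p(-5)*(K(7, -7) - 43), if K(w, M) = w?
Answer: 900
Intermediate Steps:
p(-5)*(K(7, -7) - 43) = (-1*(-5)**2)*(7 - 43) = -1*25*(-36) = -25*(-36) = 900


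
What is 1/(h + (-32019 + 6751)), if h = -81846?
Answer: -1/107114 ≈ -9.3359e-6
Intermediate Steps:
1/(h + (-32019 + 6751)) = 1/(-81846 + (-32019 + 6751)) = 1/(-81846 - 25268) = 1/(-107114) = -1/107114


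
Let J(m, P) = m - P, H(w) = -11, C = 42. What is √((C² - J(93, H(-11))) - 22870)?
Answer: I*√21210 ≈ 145.64*I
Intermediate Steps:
√((C² - J(93, H(-11))) - 22870) = √((42² - (93 - 1*(-11))) - 22870) = √((1764 - (93 + 11)) - 22870) = √((1764 - 1*104) - 22870) = √((1764 - 104) - 22870) = √(1660 - 22870) = √(-21210) = I*√21210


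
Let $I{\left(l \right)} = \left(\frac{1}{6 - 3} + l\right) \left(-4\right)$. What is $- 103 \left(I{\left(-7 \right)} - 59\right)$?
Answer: $\frac{9991}{3} \approx 3330.3$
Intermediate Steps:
$I{\left(l \right)} = - \frac{4}{3} - 4 l$ ($I{\left(l \right)} = \left(\frac{1}{3} + l\right) \left(-4\right) = - \frac{4}{3} - 4 l$)
$- 103 \left(I{\left(-7 \right)} - 59\right) = - 103 \left(\left(- \frac{4}{3} - -28\right) - 59\right) = - 103 \left(\left(- \frac{4}{3} + 28\right) - 59\right) = - 103 \left(\frac{80}{3} - 59\right) = \left(-103\right) \left(- \frac{97}{3}\right) = \frac{9991}{3}$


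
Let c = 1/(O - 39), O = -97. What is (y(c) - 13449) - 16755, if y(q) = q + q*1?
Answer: -2053873/68 ≈ -30204.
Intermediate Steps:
c = -1/136 (c = 1/(-97 - 39) = 1/(-136) = -1/136 ≈ -0.0073529)
y(q) = 2*q (y(q) = q + q = 2*q)
(y(c) - 13449) - 16755 = (2*(-1/136) - 13449) - 16755 = (-1/68 - 13449) - 16755 = -914533/68 - 16755 = -2053873/68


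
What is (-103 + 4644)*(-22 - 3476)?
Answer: -15884418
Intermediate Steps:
(-103 + 4644)*(-22 - 3476) = 4541*(-3498) = -15884418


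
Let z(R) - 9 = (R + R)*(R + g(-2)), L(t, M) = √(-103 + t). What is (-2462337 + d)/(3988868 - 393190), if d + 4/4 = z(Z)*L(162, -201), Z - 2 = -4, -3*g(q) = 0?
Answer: -1231169/1797839 + 17*√59/3595678 ≈ -0.68477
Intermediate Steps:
g(q) = 0 (g(q) = -⅓*0 = 0)
Z = -2 (Z = 2 - 4 = -2)
z(R) = 9 + 2*R² (z(R) = 9 + (R + R)*(R + 0) = 9 + (2*R)*R = 9 + 2*R²)
d = -1 + 17*√59 (d = -1 + (9 + 2*(-2)²)*√(-103 + 162) = -1 + (9 + 2*4)*√59 = -1 + (9 + 8)*√59 = -1 + 17*√59 ≈ 129.58)
(-2462337 + d)/(3988868 - 393190) = (-2462337 + (-1 + 17*√59))/(3988868 - 393190) = (-2462338 + 17*√59)/3595678 = (-2462338 + 17*√59)*(1/3595678) = -1231169/1797839 + 17*√59/3595678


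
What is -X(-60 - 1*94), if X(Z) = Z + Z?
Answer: 308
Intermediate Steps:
X(Z) = 2*Z
-X(-60 - 1*94) = -2*(-60 - 1*94) = -2*(-60 - 94) = -2*(-154) = -1*(-308) = 308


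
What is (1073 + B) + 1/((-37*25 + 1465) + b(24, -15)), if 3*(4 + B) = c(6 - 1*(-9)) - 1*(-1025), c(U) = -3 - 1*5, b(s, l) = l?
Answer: 739201/525 ≈ 1408.0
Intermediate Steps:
c(U) = -8 (c(U) = -3 - 5 = -8)
B = 335 (B = -4 + (-8 - 1*(-1025))/3 = -4 + (-8 + 1025)/3 = -4 + (⅓)*1017 = -4 + 339 = 335)
(1073 + B) + 1/((-37*25 + 1465) + b(24, -15)) = (1073 + 335) + 1/((-37*25 + 1465) - 15) = 1408 + 1/((-925 + 1465) - 15) = 1408 + 1/(540 - 15) = 1408 + 1/525 = 739201/525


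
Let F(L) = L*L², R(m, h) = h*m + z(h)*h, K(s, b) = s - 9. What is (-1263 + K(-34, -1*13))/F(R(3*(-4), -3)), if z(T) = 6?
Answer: -653/2916 ≈ -0.22394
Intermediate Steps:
K(s, b) = -9 + s
R(m, h) = 6*h + h*m (R(m, h) = h*m + 6*h = 6*h + h*m)
F(L) = L³
(-1263 + K(-34, -1*13))/F(R(3*(-4), -3)) = (-1263 + (-9 - 34))/((-3*(6 + 3*(-4)))³) = (-1263 - 43)/((-3*(6 - 12))³) = -1306/((-3*(-6))³) = -1306/(18³) = -1306/5832 = -1306*1/5832 = -653/2916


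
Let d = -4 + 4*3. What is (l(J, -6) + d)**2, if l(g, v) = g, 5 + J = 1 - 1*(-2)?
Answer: 36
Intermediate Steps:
J = -2 (J = -5 + (1 - 1*(-2)) = -5 + (1 + 2) = -5 + 3 = -2)
d = 8 (d = -4 + 12 = 8)
(l(J, -6) + d)**2 = (-2 + 8)**2 = 6**2 = 36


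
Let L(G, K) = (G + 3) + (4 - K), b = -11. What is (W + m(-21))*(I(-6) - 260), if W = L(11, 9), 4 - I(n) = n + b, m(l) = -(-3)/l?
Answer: -14818/7 ≈ -2116.9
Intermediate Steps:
m(l) = 3/l
I(n) = 15 - n (I(n) = 4 - (n - 11) = 4 - (-11 + n) = 4 + (11 - n) = 15 - n)
L(G, K) = 7 + G - K (L(G, K) = (3 + G) + (4 - K) = 7 + G - K)
W = 9 (W = 7 + 11 - 1*9 = 7 + 11 - 9 = 9)
(W + m(-21))*(I(-6) - 260) = (9 + 3/(-21))*((15 - 1*(-6)) - 260) = (9 + 3*(-1/21))*((15 + 6) - 260) = (9 - ⅐)*(21 - 260) = (62/7)*(-239) = -14818/7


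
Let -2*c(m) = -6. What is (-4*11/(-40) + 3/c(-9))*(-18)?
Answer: -189/5 ≈ -37.800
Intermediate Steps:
c(m) = 3 (c(m) = -½*(-6) = 3)
(-4*11/(-40) + 3/c(-9))*(-18) = (-4*11/(-40) + 3/3)*(-18) = (-44*(-1/40) + 3*(⅓))*(-18) = (11/10 + 1)*(-18) = (21/10)*(-18) = -189/5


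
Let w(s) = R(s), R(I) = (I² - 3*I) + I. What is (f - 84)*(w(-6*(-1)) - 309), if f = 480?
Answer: -112860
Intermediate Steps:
R(I) = I² - 2*I
w(s) = s*(-2 + s)
(f - 84)*(w(-6*(-1)) - 309) = (480 - 84)*((-6*(-1))*(-2 - 6*(-1)) - 309) = 396*(6*(-2 + 6) - 309) = 396*(6*4 - 309) = 396*(24 - 309) = 396*(-285) = -112860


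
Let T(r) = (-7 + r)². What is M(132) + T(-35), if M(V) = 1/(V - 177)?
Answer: 79379/45 ≈ 1764.0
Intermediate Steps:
M(V) = 1/(-177 + V)
M(132) + T(-35) = 1/(-177 + 132) + (-7 - 35)² = 1/(-45) + (-42)² = -1/45 + 1764 = 79379/45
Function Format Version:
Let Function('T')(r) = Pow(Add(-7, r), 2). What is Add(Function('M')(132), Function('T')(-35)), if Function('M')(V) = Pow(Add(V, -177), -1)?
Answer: Rational(79379, 45) ≈ 1764.0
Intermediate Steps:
Function('M')(V) = Pow(Add(-177, V), -1)
Add(Function('M')(132), Function('T')(-35)) = Add(Pow(Add(-177, 132), -1), Pow(Add(-7, -35), 2)) = Add(Pow(-45, -1), Pow(-42, 2)) = Add(Rational(-1, 45), 1764) = Rational(79379, 45)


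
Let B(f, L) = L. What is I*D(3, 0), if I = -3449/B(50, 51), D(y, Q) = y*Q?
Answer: 0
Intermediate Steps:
D(y, Q) = Q*y
I = -3449/51 ≈ -67.627
I*D(3, 0) = -0*3 = -3449/51*0 = 0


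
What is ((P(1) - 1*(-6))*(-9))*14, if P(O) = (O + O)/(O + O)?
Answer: -882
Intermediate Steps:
P(O) = 1 (P(O) = (2*O)/((2*O)) = (2*O)*(1/(2*O)) = 1)
((P(1) - 1*(-6))*(-9))*14 = ((1 - 1*(-6))*(-9))*14 = ((1 + 6)*(-9))*14 = (7*(-9))*14 = -63*14 = -882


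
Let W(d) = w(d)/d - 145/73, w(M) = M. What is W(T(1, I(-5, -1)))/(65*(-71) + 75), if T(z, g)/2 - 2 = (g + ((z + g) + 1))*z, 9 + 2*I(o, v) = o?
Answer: 18/82855 ≈ 0.00021725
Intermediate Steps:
I(o, v) = -9/2 + o/2
T(z, g) = 4 + 2*z*(1 + z + 2*g) (T(z, g) = 4 + 2*((g + ((z + g) + 1))*z) = 4 + 2*((g + ((g + z) + 1))*z) = 4 + 2*((g + (1 + g + z))*z) = 4 + 2*((1 + z + 2*g)*z) = 4 + 2*(z*(1 + z + 2*g)) = 4 + 2*z*(1 + z + 2*g))
W(d) = -72/73 (W(d) = d/d - 145/73 = 1 - 145*1/73 = 1 - 145/73 = -72/73)
W(T(1, I(-5, -1)))/(65*(-71) + 75) = -72/(73*(65*(-71) + 75)) = -72/(73*(-4615 + 75)) = -72/73/(-4540) = -72/73*(-1/4540) = 18/82855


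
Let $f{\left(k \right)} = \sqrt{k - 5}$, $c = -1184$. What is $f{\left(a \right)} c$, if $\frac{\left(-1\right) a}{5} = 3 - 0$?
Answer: $- 2368 i \sqrt{5} \approx - 5295.0 i$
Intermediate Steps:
$a = -15$ ($a = - 5 \left(3 - 0\right) = - 5 \left(3 + 0\right) = \left(-5\right) 3 = -15$)
$f{\left(k \right)} = \sqrt{-5 + k}$
$f{\left(a \right)} c = \sqrt{-5 - 15} \left(-1184\right) = \sqrt{-20} \left(-1184\right) = 2 i \sqrt{5} \left(-1184\right) = - 2368 i \sqrt{5}$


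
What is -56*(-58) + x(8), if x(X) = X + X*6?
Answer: 3304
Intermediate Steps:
x(X) = 7*X (x(X) = X + 6*X = 7*X)
-56*(-58) + x(8) = -56*(-58) + 7*8 = 3248 + 56 = 3304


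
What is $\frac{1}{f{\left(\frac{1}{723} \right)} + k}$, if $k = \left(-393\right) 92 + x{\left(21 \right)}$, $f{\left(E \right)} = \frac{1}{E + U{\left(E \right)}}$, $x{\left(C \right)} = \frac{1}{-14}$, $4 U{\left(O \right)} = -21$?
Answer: $- \frac{212506}{7683422603} \approx -2.7658 \cdot 10^{-5}$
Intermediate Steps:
$U{\left(O \right)} = - \frac{21}{4}$ ($U{\left(O \right)} = \frac{1}{4} \left(-21\right) = - \frac{21}{4}$)
$x{\left(C \right)} = - \frac{1}{14}$
$f{\left(E \right)} = \frac{1}{- \frac{21}{4} + E}$ ($f{\left(E \right)} = \frac{1}{E - \frac{21}{4}} = \frac{1}{- \frac{21}{4} + E}$)
$k = - \frac{506185}{14}$ ($k = \left(-393\right) 92 - \frac{1}{14} = -36156 - \frac{1}{14} = - \frac{506185}{14} \approx -36156.0$)
$\frac{1}{f{\left(\frac{1}{723} \right)} + k} = \frac{1}{\frac{4}{-21 + \frac{4}{723}} - \frac{506185}{14}} = \frac{1}{\frac{4}{- \frac{15179}{723}} - \frac{506185}{14}} = \frac{1}{4 \left(- \frac{723}{15179}\right) - \frac{506185}{14}} = \frac{1}{- \frac{2892}{15179} - \frac{506185}{14}} = \frac{1}{- \frac{7683422603}{212506}} = - \frac{212506}{7683422603}$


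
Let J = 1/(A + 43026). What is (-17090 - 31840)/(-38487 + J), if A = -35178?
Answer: 10971504/8629885 ≈ 1.2713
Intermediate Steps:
J = 1/7848 (J = 1/(-35178 + 43026) = 1/7848 ≈ 0.00012742)
(-17090 - 31840)/(-38487 + J) = (-17090 - 31840)/(-38487 + 1/7848) = -48930/(-302045975/7848) = -48930*(-7848/302045975) = 10971504/8629885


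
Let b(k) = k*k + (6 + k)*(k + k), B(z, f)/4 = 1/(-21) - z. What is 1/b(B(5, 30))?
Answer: 147/144160 ≈ 0.0010197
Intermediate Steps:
B(z, f) = -4/21 - 4*z (B(z, f) = 4*(1/(-21) - z) = 4*(-1/21 - z) = -4/21 - 4*z)
b(k) = k² + 2*k*(6 + k) (b(k) = k² + (6 + k)*(2*k) = k² + 2*k*(6 + k))
1/b(B(5, 30)) = 1/(3*(-4/21 - 4*5)*(4 + (-4/21 - 4*5))) = 1/(3*(-4/21 - 20)*(4 + (-4/21 - 20))) = 1/(3*(-424/21)*(4 - 424/21)) = 1/(3*(-424/21)*(-340/21)) = 1/(144160/147) = 147/144160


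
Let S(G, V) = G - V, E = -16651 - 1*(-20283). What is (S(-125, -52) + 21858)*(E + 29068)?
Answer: 712369500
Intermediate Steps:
E = 3632 (E = -16651 + 20283 = 3632)
(S(-125, -52) + 21858)*(E + 29068) = ((-125 - 1*(-52)) + 21858)*(3632 + 29068) = ((-125 + 52) + 21858)*32700 = (-73 + 21858)*32700 = 21785*32700 = 712369500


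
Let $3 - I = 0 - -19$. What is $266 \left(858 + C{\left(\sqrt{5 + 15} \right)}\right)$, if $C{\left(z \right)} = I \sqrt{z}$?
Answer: $228228 - 4256 \sqrt{2} \sqrt[4]{5} \approx 2.1923 \cdot 10^{5}$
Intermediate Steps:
$I = -16$ ($I = 3 - \left(0 - -19\right) = 3 - \left(0 + 19\right) = 3 - 19 = -16$)
$C{\left(z \right)} = - 16 \sqrt{z}$
$266 \left(858 + C{\left(\sqrt{5 + 15} \right)}\right) = 266 \left(858 - 16 \sqrt{\sqrt{5 + 15}}\right) = 266 \left(858 - 16 \sqrt{\sqrt{20}}\right) = 266 \left(858 - 16 \sqrt{2 \sqrt{5}}\right) = 266 \left(858 - 16 \sqrt{2} \sqrt[4]{5}\right) = 228228 - 4256 \sqrt{2} \sqrt[4]{5}$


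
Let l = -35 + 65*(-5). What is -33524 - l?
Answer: -33164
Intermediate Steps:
l = -360 (l = -35 - 325 = -360)
-33524 - l = -33524 - 1*(-360) = -33524 + 360 = -33164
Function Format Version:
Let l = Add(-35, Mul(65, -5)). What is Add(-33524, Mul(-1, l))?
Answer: -33164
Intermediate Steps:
l = -360 (l = Add(-35, -325) = -360)
Add(-33524, Mul(-1, l)) = Add(-33524, Mul(-1, -360)) = Add(-33524, 360) = -33164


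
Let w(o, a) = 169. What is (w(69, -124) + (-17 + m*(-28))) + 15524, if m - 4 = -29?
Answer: 16376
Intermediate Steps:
m = -25 (m = 4 - 29 = -25)
(w(69, -124) + (-17 + m*(-28))) + 15524 = (169 + (-17 - 25*(-28))) + 15524 = (169 + (-17 + 700)) + 15524 = (169 + 683) + 15524 = 852 + 15524 = 16376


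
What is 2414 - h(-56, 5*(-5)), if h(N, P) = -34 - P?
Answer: 2423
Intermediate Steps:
2414 - h(-56, 5*(-5)) = 2414 - (-34 - 5*(-5)) = 2414 - (-34 - 1*(-25)) = 2414 - (-34 + 25) = 2414 - 1*(-9) = 2414 + 9 = 2423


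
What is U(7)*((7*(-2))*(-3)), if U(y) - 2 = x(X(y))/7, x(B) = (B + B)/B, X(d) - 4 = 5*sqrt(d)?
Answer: 96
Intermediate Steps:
X(d) = 4 + 5*sqrt(d)
x(B) = 2 (x(B) = (2*B)/B = 2)
U(y) = 16/7 (U(y) = 2 + 2/7 = 16/7)
U(7)*((7*(-2))*(-3)) = 16*((7*(-2))*(-3))/7 = 16*(-14*(-3))/7 = (16/7)*42 = 96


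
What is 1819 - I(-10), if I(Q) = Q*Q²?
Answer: 2819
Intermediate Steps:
I(Q) = Q³
1819 - I(-10) = 1819 - 1*(-10)³ = 1819 - 1*(-1000) = 1819 + 1000 = 2819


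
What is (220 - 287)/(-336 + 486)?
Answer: -67/150 ≈ -0.44667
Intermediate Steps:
(220 - 287)/(-336 + 486) = -67/150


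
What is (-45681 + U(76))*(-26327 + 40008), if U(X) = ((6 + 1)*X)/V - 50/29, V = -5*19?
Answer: -90633984567/145 ≈ -6.2506e+8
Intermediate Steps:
V = -95
U(X) = -50/29 - 7*X/95 (U(X) = ((6 + 1)*X)/(-95) - 50/29 = (7*X)*(-1/95) - 50*1/29 = -7*X/95 - 50/29 = -50/29 - 7*X/95)
(-45681 + U(76))*(-26327 + 40008) = (-45681 + (-50/29 - 7/95*76))*(-26327 + 40008) = (-45681 + (-50/29 - 28/5))*13681 = (-45681 - 1062/145)*13681 = -6624807/145*13681 = -90633984567/145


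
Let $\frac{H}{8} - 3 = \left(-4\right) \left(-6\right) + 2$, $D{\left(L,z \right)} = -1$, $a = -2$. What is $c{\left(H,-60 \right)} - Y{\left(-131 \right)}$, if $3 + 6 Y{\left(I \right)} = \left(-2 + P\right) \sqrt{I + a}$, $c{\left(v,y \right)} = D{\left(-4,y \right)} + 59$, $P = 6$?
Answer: $\frac{117}{2} - \frac{2 i \sqrt{133}}{3} \approx 58.5 - 7.6884 i$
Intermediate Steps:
$H = 232$ ($H = 24 + 8 \left(\left(-4\right) \left(-6\right) + 2\right) = 24 + 8 \left(24 + 2\right) = 24 + 8 \cdot 26 = 24 + 208 = 232$)
$c{\left(v,y \right)} = 58$ ($c{\left(v,y \right)} = -1 + 59 = 58$)
$Y{\left(I \right)} = - \frac{1}{2} + \frac{2 \sqrt{-2 + I}}{3}$ ($Y{\left(I \right)} = - \frac{1}{2} + \frac{\left(-2 + 6\right) \sqrt{I - 2}}{6} = - \frac{1}{2} + \frac{4 \sqrt{-2 + I}}{6} = - \frac{1}{2} + \frac{2 \sqrt{-2 + I}}{3}$)
$c{\left(H,-60 \right)} - Y{\left(-131 \right)} = 58 - \left(- \frac{1}{2} + \frac{2 \sqrt{-2 - 131}}{3}\right) = 58 - \left(- \frac{1}{2} + \frac{2 \sqrt{-133}}{3}\right) = 58 - \left(- \frac{1}{2} + \frac{2 i \sqrt{133}}{3}\right) = 58 + \left(\frac{1}{2} - \frac{2 i \sqrt{133}}{3}\right) = \frac{117}{2} - \frac{2 i \sqrt{133}}{3}$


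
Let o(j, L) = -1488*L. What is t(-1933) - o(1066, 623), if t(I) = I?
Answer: 925091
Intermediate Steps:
t(-1933) - o(1066, 623) = -1933 - (-1488)*623 = -1933 - 1*(-927024) = -1933 + 927024 = 925091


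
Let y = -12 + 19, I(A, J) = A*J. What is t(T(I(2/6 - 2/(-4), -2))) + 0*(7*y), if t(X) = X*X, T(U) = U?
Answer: 25/9 ≈ 2.7778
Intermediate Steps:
y = 7
t(X) = X²
t(T(I(2/6 - 2/(-4), -2))) + 0*(7*y) = ((2/6 - 2/(-4))*(-2))² + 0*(7*7) = ((2*(⅙) - 2*(-¼))*(-2))² + 0*49 = ((⅓ + ½)*(-2))² + 0 = ((⅚)*(-2))² + 0 = (-5/3)² + 0 = 25/9 + 0 = 25/9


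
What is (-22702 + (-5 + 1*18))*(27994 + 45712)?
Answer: -1672315434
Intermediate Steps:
(-22702 + (-5 + 1*18))*(27994 + 45712) = (-22702 + (-5 + 18))*73706 = (-22702 + 13)*73706 = -22689*73706 = -1672315434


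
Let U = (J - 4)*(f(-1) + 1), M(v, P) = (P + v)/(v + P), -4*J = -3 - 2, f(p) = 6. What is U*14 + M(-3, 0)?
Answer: -537/2 ≈ -268.50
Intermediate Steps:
J = 5/4 (J = -(-3 - 2)/4 = -¼*(-5) = 5/4 ≈ 1.2500)
M(v, P) = 1 (M(v, P) = (P + v)/(P + v) = 1)
U = -77/4 (U = (5/4 - 4)*(6 + 1) = -11/4*7 = -77/4 ≈ -19.250)
U*14 + M(-3, 0) = -77/4*14 + 1 = -539/2 + 1 = -537/2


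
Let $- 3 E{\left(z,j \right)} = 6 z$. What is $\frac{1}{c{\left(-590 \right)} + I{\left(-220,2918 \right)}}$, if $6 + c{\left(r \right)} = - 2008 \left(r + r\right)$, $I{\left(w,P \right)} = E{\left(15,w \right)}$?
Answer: $\frac{1}{2369404} \approx 4.2205 \cdot 10^{-7}$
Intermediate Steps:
$E{\left(z,j \right)} = - 2 z$ ($E{\left(z,j \right)} = - \frac{6 z}{3} = - 2 z$)
$I{\left(w,P \right)} = -30$ ($I{\left(w,P \right)} = \left(-2\right) 15 = -30$)
$c{\left(r \right)} = -6 - 4016 r$ ($c{\left(r \right)} = -6 - 2008 \left(r + r\right) = -6 - 2008 \cdot 2 r = -6 - 4016 r$)
$\frac{1}{c{\left(-590 \right)} + I{\left(-220,2918 \right)}} = \frac{1}{\left(-6 - -2369440\right) - 30} = \frac{1}{\left(-6 + 2369440\right) - 30} = \frac{1}{2369434 - 30} = \frac{1}{2369404}$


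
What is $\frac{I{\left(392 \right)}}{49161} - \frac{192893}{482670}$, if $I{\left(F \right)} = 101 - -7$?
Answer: $- \frac{3143561471}{7909513290} \approx -0.39744$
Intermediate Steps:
$I{\left(F \right)} = 108$ ($I{\left(F \right)} = 101 + 7 = 108$)
$\frac{I{\left(392 \right)}}{49161} - \frac{192893}{482670} = \frac{108}{49161} - \frac{192893}{482670} = 108 \cdot \frac{1}{49161} - \frac{192893}{482670} = \frac{36}{16387} - \frac{192893}{482670} = - \frac{3143561471}{7909513290}$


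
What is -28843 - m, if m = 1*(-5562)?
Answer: -23281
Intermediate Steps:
m = -5562
-28843 - m = -28843 - 1*(-5562) = -28843 + 5562 = -23281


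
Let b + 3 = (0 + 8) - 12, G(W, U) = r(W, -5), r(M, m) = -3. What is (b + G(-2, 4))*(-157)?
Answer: 1570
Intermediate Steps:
G(W, U) = -3
b = -7 (b = -3 + ((0 + 8) - 12) = -3 + (8 - 12) = -3 - 4 = -7)
(b + G(-2, 4))*(-157) = (-7 - 3)*(-157) = -10*(-157) = 1570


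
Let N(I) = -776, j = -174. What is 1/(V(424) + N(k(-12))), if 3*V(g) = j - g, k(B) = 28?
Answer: -3/2926 ≈ -0.0010253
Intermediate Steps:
V(g) = -58 - g/3 (V(g) = (-174 - g)/3 = -58 - g/3)
1/(V(424) + N(k(-12))) = 1/((-58 - ⅓*424) - 776) = 1/((-58 - 424/3) - 776) = 1/(-598/3 - 776) = 1/(-2926/3) = -3/2926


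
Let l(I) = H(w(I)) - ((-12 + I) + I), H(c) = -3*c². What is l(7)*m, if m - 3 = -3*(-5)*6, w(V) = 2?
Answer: -1302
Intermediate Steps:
l(I) = -2*I (l(I) = -3*2² - ((-12 + I) + I) = -3*4 - (-12 + 2*I) = -12 + (12 - 2*I) = -2*I)
m = 93 (m = 3 - 3*(-5)*6 = 3 + 15*6 = 3 + 90 = 93)
l(7)*m = -2*7*93 = -14*93 = -1302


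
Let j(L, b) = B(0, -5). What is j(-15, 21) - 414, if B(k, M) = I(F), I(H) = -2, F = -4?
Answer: -416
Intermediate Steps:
B(k, M) = -2
j(L, b) = -2
j(-15, 21) - 414 = -2 - 414 = -416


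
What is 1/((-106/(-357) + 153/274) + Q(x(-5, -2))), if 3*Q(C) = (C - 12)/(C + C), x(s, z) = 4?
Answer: 97818/51059 ≈ 1.9158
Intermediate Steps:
Q(C) = (-12 + C)/(6*C) (Q(C) = ((C - 12)/(C + C))/3 = ((-12 + C)/((2*C)))/3 = ((-12 + C)*(1/(2*C)))/3 = ((-12 + C)/(2*C))/3 = (-12 + C)/(6*C))
1/((-106/(-357) + 153/274) + Q(x(-5, -2))) = 1/((-106/(-357) + 153/274) + (1/6)*(-12 + 4)/4) = 1/((-106*(-1/357) + 153*(1/274)) + (1/6)*(1/4)*(-8)) = 1/((106/357 + 153/274) - 1/3) = 1/(83665/97818 - 1/3) = 1/(51059/97818) = 97818/51059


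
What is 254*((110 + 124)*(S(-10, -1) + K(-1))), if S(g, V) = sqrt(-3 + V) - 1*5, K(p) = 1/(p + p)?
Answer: -326898 + 118872*I ≈ -3.269e+5 + 1.1887e+5*I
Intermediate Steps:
K(p) = 1/(2*p)
S(g, V) = -5 + sqrt(-3 + V) (S(g, V) = sqrt(-3 + V) - 5 = -5 + sqrt(-3 + V))
254*((110 + 124)*(S(-10, -1) + K(-1))) = 254*((110 + 124)*((-5 + sqrt(-3 - 1)) + (1/2)/(-1))) = 254*(234*((-5 + sqrt(-4)) + (1/2)*(-1))) = 254*(234*((-5 + 2*I) - 1/2)) = 254*(234*(-11/2 + 2*I)) = 254*(-1287 + 468*I) = -326898 + 118872*I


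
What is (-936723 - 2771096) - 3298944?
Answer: -7006763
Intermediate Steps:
(-936723 - 2771096) - 3298944 = -3707819 - 3298944 = -7006763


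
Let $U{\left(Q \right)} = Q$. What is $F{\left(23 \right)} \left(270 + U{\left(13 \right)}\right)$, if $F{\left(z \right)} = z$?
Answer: $6509$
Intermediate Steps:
$F{\left(23 \right)} \left(270 + U{\left(13 \right)}\right) = 23 \left(270 + 13\right) = 23 \cdot 283 = 6509$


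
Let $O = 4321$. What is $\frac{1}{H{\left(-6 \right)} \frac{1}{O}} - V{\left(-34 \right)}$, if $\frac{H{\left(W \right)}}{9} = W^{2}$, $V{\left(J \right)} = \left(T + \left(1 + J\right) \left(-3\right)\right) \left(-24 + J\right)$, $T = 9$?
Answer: $\frac{2033857}{324} \approx 6277.3$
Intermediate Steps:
$V{\left(J \right)} = \left(-24 + J\right) \left(6 - 3 J\right)$ ($V{\left(J \right)} = \left(9 + \left(1 + J\right) \left(-3\right)\right) \left(-24 + J\right) = \left(9 - \left(3 + 3 J\right)\right) \left(-24 + J\right) = \left(6 - 3 J\right) \left(-24 + J\right) = \left(-24 + J\right) \left(6 - 3 J\right)$)
$H{\left(W \right)} = 9 W^{2}$
$\frac{1}{H{\left(-6 \right)} \frac{1}{O}} - V{\left(-34 \right)} = \frac{1}{9 \left(-6\right)^{2} \cdot \frac{1}{4321}} - \left(-144 - 3 \left(-34\right)^{2} + 78 \left(-34\right)\right) = \frac{1}{9 \cdot 36 \cdot \frac{1}{4321}} - \left(-144 - 3468 - 2652\right) = \frac{1}{324 \cdot \frac{1}{4321}} - \left(-144 - 3468 - 2652\right) = \frac{1}{\frac{324}{4321}} - -6264 = \frac{4321}{324} + 6264 = \frac{2033857}{324}$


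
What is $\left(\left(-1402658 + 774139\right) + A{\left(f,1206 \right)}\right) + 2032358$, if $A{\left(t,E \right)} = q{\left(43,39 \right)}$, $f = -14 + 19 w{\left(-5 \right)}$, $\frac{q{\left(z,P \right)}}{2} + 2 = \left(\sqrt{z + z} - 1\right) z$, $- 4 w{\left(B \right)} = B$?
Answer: $1403749 + 86 \sqrt{86} \approx 1.4045 \cdot 10^{6}$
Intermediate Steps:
$w{\left(B \right)} = - \frac{B}{4}$
$q{\left(z,P \right)} = -4 + 2 z \left(-1 + \sqrt{2} \sqrt{z}\right)$ ($q{\left(z,P \right)} = -4 + 2 \left(\sqrt{z + z} - 1\right) z = -4 + 2 \left(\sqrt{2 z} - 1\right) z = -4 + 2 \left(\sqrt{2} \sqrt{z} - 1\right) z = -4 + 2 \left(-1 + \sqrt{2} \sqrt{z}\right) z = -4 + 2 z \left(-1 + \sqrt{2} \sqrt{z}\right)$)
$f = \frac{39}{4}$ ($f = -14 + 19 \left(\left(- \frac{1}{4}\right) \left(-5\right)\right) = -14 + 19 \cdot \frac{5}{4} = -14 + \frac{95}{4} = \frac{39}{4} \approx 9.75$)
$A{\left(t,E \right)} = -90 + 86 \sqrt{86}$ ($A{\left(t,E \right)} = -4 - 86 + 2 \sqrt{2} \cdot 43^{\frac{3}{2}} = -4 - 86 + 2 \sqrt{2} \cdot 43 \sqrt{43} = -4 - 86 + 86 \sqrt{86} = -90 + 86 \sqrt{86}$)
$\left(\left(-1402658 + 774139\right) + A{\left(f,1206 \right)}\right) + 2032358 = \left(\left(-1402658 + 774139\right) - \left(90 - 86 \sqrt{86}\right)\right) + 2032358 = \left(-628519 - \left(90 - 86 \sqrt{86}\right)\right) + 2032358 = \left(-628609 + 86 \sqrt{86}\right) + 2032358 = 1403749 + 86 \sqrt{86}$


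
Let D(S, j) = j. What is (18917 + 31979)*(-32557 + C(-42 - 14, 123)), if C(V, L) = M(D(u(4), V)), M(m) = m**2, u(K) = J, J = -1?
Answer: -1497411216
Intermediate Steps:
u(K) = -1
C(V, L) = V**2
(18917 + 31979)*(-32557 + C(-42 - 14, 123)) = (18917 + 31979)*(-32557 + (-42 - 14)**2) = 50896*(-32557 + (-56)**2) = 50896*(-32557 + 3136) = 50896*(-29421) = -1497411216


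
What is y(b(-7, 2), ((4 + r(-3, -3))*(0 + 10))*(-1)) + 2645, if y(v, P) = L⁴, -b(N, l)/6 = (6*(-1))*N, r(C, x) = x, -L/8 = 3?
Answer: 334421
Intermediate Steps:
L = -24 (L = -8*3 = -24)
b(N, l) = 36*N (b(N, l) = -6*6*(-1)*N = -(-36)*N = 36*N)
y(v, P) = 331776 (y(v, P) = (-24)⁴ = 331776)
y(b(-7, 2), ((4 + r(-3, -3))*(0 + 10))*(-1)) + 2645 = 331776 + 2645 = 334421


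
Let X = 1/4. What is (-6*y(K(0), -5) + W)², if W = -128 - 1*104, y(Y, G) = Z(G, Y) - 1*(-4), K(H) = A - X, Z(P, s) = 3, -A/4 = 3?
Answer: 75076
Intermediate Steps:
X = ¼ ≈ 0.25000
A = -12 (A = -4*3 = -12)
K(H) = -49/4 (K(H) = -12 - 1*¼ = -12 - ¼ = -49/4)
y(Y, G) = 7 (y(Y, G) = 3 - 1*(-4) = 3 + 4 = 7)
W = -232 (W = -128 - 104 = -232)
(-6*y(K(0), -5) + W)² = (-6*7 - 232)² = (-42 - 232)² = (-274)² = 75076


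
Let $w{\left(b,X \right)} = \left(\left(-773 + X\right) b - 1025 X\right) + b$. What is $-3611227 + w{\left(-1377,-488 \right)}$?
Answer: $-1376007$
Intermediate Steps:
$w{\left(b,X \right)} = b - 1025 X + b \left(-773 + X\right)$ ($w{\left(b,X \right)} = \left(b \left(-773 + X\right) - 1025 X\right) + b = \left(- 1025 X + b \left(-773 + X\right)\right) + b = b - 1025 X + b \left(-773 + X\right)$)
$-3611227 + w{\left(-1377,-488 \right)} = -3611227 - -2235220 = -3611227 + \left(500200 + 1063044 + 671976\right) = -3611227 + 2235220 = -1376007$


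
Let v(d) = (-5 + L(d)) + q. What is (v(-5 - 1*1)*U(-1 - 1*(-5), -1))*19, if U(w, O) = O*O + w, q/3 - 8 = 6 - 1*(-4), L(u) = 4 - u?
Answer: 5605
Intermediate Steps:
q = 54 (q = 24 + 3*(6 - 1*(-4)) = 24 + 3*(6 + 4) = 24 + 3*10 = 24 + 30 = 54)
U(w, O) = w + O² (U(w, O) = O² + w = w + O²)
v(d) = 53 - d (v(d) = (-5 + (4 - d)) + 54 = (-1 - d) + 54 = 53 - d)
(v(-5 - 1*1)*U(-1 - 1*(-5), -1))*19 = ((53 - (-5 - 1*1))*((-1 - 1*(-5)) + (-1)²))*19 = ((53 - (-5 - 1))*((-1 + 5) + 1))*19 = ((53 - 1*(-6))*(4 + 1))*19 = ((53 + 6)*5)*19 = (59*5)*19 = 295*19 = 5605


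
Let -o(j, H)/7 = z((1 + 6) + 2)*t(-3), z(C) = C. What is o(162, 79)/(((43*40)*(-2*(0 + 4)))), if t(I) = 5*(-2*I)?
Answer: 189/1376 ≈ 0.13735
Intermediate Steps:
t(I) = -10*I
o(j, H) = -1890 (o(j, H) = -7*((1 + 6) + 2)*(-10*(-3)) = -7*(7 + 2)*30 = -63*30 = -7*270 = -1890)
o(162, 79)/(((43*40)*(-2*(0 + 4)))) = -1890*(-1/(3440*(0 + 4))) = -1890/(1720*(-2*4)) = -1890/(1720*(-8)) = -1890/(-13760) = -1890*(-1/13760) = 189/1376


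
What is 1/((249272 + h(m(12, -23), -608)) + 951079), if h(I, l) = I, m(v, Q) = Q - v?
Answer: 1/1200316 ≈ 8.3311e-7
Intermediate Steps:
1/((249272 + h(m(12, -23), -608)) + 951079) = 1/((249272 + (-23 - 1*12)) + 951079) = 1/((249272 + (-23 - 12)) + 951079) = 1/((249272 - 35) + 951079) = 1/(249237 + 951079) = 1/1200316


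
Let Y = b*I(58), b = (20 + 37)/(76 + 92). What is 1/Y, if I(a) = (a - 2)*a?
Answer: 1/1102 ≈ 0.00090744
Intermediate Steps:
I(a) = a*(-2 + a) (I(a) = (-2 + a)*a = a*(-2 + a))
b = 19/56 (b = 57/168 = 57*(1/168) = 19/56 ≈ 0.33929)
Y = 1102 (Y = 19*(58*(-2 + 58))/56 = 19*(58*56)/56 = (19/56)*3248 = 1102)
1/Y = 1/1102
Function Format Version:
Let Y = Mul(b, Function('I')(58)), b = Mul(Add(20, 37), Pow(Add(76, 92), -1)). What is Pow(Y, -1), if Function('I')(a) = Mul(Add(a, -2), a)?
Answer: Rational(1, 1102) ≈ 0.00090744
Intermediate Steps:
Function('I')(a) = Mul(a, Add(-2, a)) (Function('I')(a) = Mul(Add(-2, a), a) = Mul(a, Add(-2, a)))
b = Rational(19, 56) (b = Mul(57, Pow(168, -1)) = Mul(57, Rational(1, 168)) = Rational(19, 56) ≈ 0.33929)
Y = 1102 (Y = Mul(Rational(19, 56), Mul(58, Add(-2, 58))) = Mul(Rational(19, 56), Mul(58, 56)) = Mul(Rational(19, 56), 3248) = 1102)
Pow(Y, -1) = Pow(1102, -1) = Rational(1, 1102)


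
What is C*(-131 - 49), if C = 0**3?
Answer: 0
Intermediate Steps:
C = 0
C*(-131 - 49) = 0*(-131 - 49) = 0*(-180) = 0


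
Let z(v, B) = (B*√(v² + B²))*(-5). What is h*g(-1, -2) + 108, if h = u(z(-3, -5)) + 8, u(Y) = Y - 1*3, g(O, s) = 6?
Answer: 138 + 150*√34 ≈ 1012.6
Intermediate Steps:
z(v, B) = -5*B*√(B² + v²) (z(v, B) = (B*√(B² + v²))*(-5) = -5*B*√(B² + v²))
u(Y) = -3 + Y (u(Y) = Y - 3 = -3 + Y)
h = 5 + 25*√34 (h = (-3 - 5*(-5)*√((-5)² + (-3)²)) + 8 = (-3 - 5*(-5)*√(25 + 9)) + 8 = (-3 - 5*(-5)*√34) + 8 = (-3 + 25*√34) + 8 = 5 + 25*√34 ≈ 150.77)
h*g(-1, -2) + 108 = (5 + 25*√34)*6 + 108 = (30 + 150*√34) + 108 = 138 + 150*√34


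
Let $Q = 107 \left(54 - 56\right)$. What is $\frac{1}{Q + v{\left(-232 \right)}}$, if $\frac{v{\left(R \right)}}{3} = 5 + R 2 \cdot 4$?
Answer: $- \frac{1}{5767} \approx -0.0001734$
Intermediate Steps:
$v{\left(R \right)} = 15 + 24 R$ ($v{\left(R \right)} = 3 \left(5 + R 2 \cdot 4\right) = 3 \left(5 + R 8\right) = 3 \left(5 + 8 R\right) = 15 + 24 R$)
$Q = -214$ ($Q = 107 \left(-2\right) = -214$)
$\frac{1}{Q + v{\left(-232 \right)}} = \frac{1}{-214 + \left(15 + 24 \left(-232\right)\right)} = \frac{1}{-214 + \left(15 - 5568\right)} = \frac{1}{-214 - 5553} = \frac{1}{-5767} = - \frac{1}{5767}$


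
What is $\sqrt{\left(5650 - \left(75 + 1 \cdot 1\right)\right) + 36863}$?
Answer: $\sqrt{42437} \approx 206.0$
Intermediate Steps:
$\sqrt{\left(5650 - \left(75 + 1 \cdot 1\right)\right) + 36863} = \sqrt{\left(5650 - \left(75 + 1\right)\right) + 36863} = \sqrt{\left(5650 - 76\right) + 36863} = \sqrt{5574 + 36863} = \sqrt{42437}$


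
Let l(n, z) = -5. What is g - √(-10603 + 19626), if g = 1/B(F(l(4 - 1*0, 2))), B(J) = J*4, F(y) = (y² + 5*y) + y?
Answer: -1/20 - √9023 ≈ -95.039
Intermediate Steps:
F(y) = y² + 6*y
B(J) = 4*J
g = -1/20 (g = 1/(4*(-5*(6 - 5))) = 1/(4*(-5*1)) = 1/(4*(-5)) = 1/(-20) = -1/20 ≈ -0.050000)
g - √(-10603 + 19626) = -1/20 - √(-10603 + 19626) = -1/20 - √9023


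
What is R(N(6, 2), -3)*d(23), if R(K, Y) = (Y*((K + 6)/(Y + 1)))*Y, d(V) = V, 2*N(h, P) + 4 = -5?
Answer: -621/4 ≈ -155.25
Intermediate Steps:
N(h, P) = -9/2 (N(h, P) = -2 + (½)*(-5) = -2 - 5/2 = -9/2)
R(K, Y) = Y²*(6 + K)/(1 + Y) (R(K, Y) = (Y*((6 + K)/(1 + Y)))*Y = (Y*(6 + K)/(1 + Y))*Y = Y²*(6 + K)/(1 + Y))
R(N(6, 2), -3)*d(23) = ((-3)²*(6 - 9/2)/(1 - 3))*23 = (9*(3/2)/(-2))*23 = (9*(-½)*(3/2))*23 = -27/4*23 = -621/4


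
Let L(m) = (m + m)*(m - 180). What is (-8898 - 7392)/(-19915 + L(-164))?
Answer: -16290/92917 ≈ -0.17532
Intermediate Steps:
L(m) = 2*m*(-180 + m) (L(m) = (2*m)*(-180 + m) = 2*m*(-180 + m))
(-8898 - 7392)/(-19915 + L(-164)) = (-8898 - 7392)/(-19915 + 2*(-164)*(-180 - 164)) = -16290/(-19915 + 2*(-164)*(-344)) = -16290/(-19915 + 112832) = -16290/92917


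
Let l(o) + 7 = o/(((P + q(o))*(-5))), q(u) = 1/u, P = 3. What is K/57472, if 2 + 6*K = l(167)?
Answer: -50479/865528320 ≈ -5.8322e-5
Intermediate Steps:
l(o) = -7 + o/(-15 - 5/o) (l(o) = -7 + o/(((3 + 1/o)*(-5))) = -7 + o/(-15 - 5/o))
K = -50479/15060 (K = -⅓ + ((-35 - 1*167*(105 + 167))/(5*(1 + 3*167)))/6 = -⅓ + ((-35 - 1*167*272)/(5*(1 + 501)))/6 = -⅓ + ((⅕)*(-35 - 45424)/502)/6 = -⅓ + ((⅕)*(1/502)*(-45459))/6 = -⅓ + (⅙)*(-45459/2510) = -⅓ - 15153/5020 = -50479/15060 ≈ -3.3519)
K/57472 = -50479/15060/57472 = -50479/15060*1/57472 = -50479/865528320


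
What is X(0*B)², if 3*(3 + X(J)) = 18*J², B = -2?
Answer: 9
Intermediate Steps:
X(J) = -3 + 6*J² (X(J) = -3 + (18*J²)/3 = -3 + 6*J²)
X(0*B)² = (-3 + 6*(0*(-2))²)² = (-3 + 6*0²)² = (-3 + 6*0)² = (-3 + 0)² = (-3)² = 9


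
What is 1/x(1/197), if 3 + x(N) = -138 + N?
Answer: -197/27776 ≈ -0.0070925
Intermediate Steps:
x(N) = -141 + N (x(N) = -3 + (-138 + N) = -141 + N)
1/x(1/197) = 1/(-141 + 1/197) = 1/(-27776/197) = -197/27776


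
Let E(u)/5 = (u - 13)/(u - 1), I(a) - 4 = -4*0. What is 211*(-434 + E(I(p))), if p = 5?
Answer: -94739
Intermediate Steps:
I(a) = 4 (I(a) = 4 - 4*0 = 4 + 0 = 4)
E(u) = 5*(-13 + u)/(-1 + u) (E(u) = 5*((u - 13)/(u - 1)) = 5*((-13 + u)/(-1 + u)) = 5*(-13 + u)/(-1 + u))
211*(-434 + E(I(p))) = 211*(-434 + 5*(-13 + 4)/(-1 + 4)) = 211*(-434 + 5*(-9)/3) = 211*(-434 + 5*(1/3)*(-9)) = 211*(-434 - 15) = 211*(-449) = -94739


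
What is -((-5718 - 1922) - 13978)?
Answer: 21618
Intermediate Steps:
-((-5718 - 1922) - 13978) = -(-7640 - 13978) = -1*(-21618) = 21618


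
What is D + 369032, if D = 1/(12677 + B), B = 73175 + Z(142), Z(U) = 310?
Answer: 31796535185/86162 ≈ 3.6903e+5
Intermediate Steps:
B = 73485 (B = 73175 + 310 = 73485)
D = 1/86162 (D = 1/(12677 + 73485) = 1/86162 ≈ 1.1606e-5)
D + 369032 = 1/86162 + 369032 = 31796535185/86162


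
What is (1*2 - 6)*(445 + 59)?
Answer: -2016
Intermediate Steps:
(1*2 - 6)*(445 + 59) = (2 - 6)*504 = -4*504 = -2016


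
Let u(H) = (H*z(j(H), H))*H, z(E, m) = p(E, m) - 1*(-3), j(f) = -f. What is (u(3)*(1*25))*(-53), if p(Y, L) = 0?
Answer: -35775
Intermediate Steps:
z(E, m) = 3 (z(E, m) = 0 - 1*(-3) = 0 + 3 = 3)
u(H) = 3*H² (u(H) = (H*3)*H = (3*H)*H = 3*H²)
(u(3)*(1*25))*(-53) = ((3*3²)*(1*25))*(-53) = ((3*9)*25)*(-53) = (27*25)*(-53) = 675*(-53) = -35775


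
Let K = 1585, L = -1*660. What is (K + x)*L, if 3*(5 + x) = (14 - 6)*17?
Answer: -1072720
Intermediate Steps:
L = -660
x = 121/3 (x = -5 + ((14 - 6)*17)/3 = -5 + (8*17)/3 = -5 + (1/3)*136 = -5 + 136/3 = 121/3 ≈ 40.333)
(K + x)*L = (1585 + 121/3)*(-660) = (4876/3)*(-660) = -1072720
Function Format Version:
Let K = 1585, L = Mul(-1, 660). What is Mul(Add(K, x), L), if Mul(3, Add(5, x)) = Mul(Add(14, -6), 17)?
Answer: -1072720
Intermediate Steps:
L = -660
x = Rational(121, 3) (x = Add(-5, Mul(Rational(1, 3), Mul(Add(14, -6), 17))) = Add(-5, Mul(Rational(1, 3), Mul(8, 17))) = Add(-5, Mul(Rational(1, 3), 136)) = Add(-5, Rational(136, 3)) = Rational(121, 3) ≈ 40.333)
Mul(Add(K, x), L) = Mul(Add(1585, Rational(121, 3)), -660) = Mul(Rational(4876, 3), -660) = -1072720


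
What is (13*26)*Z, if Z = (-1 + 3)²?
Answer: 1352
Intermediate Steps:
Z = 4 (Z = 2² = 4)
(13*26)*Z = (13*26)*4 = 338*4 = 1352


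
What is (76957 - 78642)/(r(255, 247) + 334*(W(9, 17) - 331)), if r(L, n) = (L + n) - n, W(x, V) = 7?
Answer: 1685/107961 ≈ 0.015607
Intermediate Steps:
r(L, n) = L
(76957 - 78642)/(r(255, 247) + 334*(W(9, 17) - 331)) = (76957 - 78642)/(255 + 334*(7 - 331)) = -1685/(255 + 334*(-324)) = -1685/(255 - 108216) = -1685/(-107961) = -1685*(-1/107961) = 1685/107961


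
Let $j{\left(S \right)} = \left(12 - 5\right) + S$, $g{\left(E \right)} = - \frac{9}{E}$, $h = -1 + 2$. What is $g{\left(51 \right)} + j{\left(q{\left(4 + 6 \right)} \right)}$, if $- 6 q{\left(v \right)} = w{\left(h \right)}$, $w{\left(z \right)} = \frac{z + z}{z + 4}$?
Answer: $\frac{1723}{255} \approx 6.7569$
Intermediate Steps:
$h = 1$
$w{\left(z \right)} = \frac{2 z}{4 + z}$
$q{\left(v \right)} = - \frac{1}{15}$ ($q{\left(v \right)} = - \frac{2 \cdot 1 \frac{1}{4 + 1}}{6} = - \frac{2 \cdot 1 \cdot \frac{1}{5}}{6} = \left(- \frac{1}{6}\right) \frac{2}{5} = - \frac{1}{15}$)
$j{\left(S \right)} = 7 + S$
$g{\left(51 \right)} + j{\left(q{\left(4 + 6 \right)} \right)} = - \frac{9}{51} + \left(7 - \frac{1}{15}\right) = \left(-9\right) \frac{1}{51} + \frac{104}{15} = - \frac{3}{17} + \frac{104}{15} = \frac{1723}{255}$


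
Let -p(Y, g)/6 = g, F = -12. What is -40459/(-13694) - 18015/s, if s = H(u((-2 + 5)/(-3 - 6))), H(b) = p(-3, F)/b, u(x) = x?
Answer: 42572759/492984 ≈ 86.357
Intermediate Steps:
p(Y, g) = -6*g
H(b) = 72/b (H(b) = (-6*(-12))/b = 72/b)
s = -216 (s = 72/(((-2 + 5)/(-3 - 6))) = 72/((3/(-9))) = 72/((3*(-⅑))) = 72/(-⅓) = 72*(-3) = -216)
-40459/(-13694) - 18015/s = -40459/(-13694) - 18015/(-216) = -40459*(-1/13694) - 18015*(-1/216) = 40459/13694 + 6005/72 = 42572759/492984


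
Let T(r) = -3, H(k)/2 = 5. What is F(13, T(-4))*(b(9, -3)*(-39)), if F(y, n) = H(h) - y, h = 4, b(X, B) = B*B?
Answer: 1053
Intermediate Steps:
b(X, B) = B**2
H(k) = 10 (H(k) = 2*5 = 10)
F(y, n) = 10 - y
F(13, T(-4))*(b(9, -3)*(-39)) = (10 - 1*13)*((-3)**2*(-39)) = (10 - 13)*(9*(-39)) = -3*(-351) = 1053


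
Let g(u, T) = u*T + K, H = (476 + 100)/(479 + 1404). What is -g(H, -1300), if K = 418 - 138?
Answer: 221560/1883 ≈ 117.66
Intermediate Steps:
K = 280
H = 576/1883 ≈ 0.30589
g(u, T) = 280 + T*u (g(u, T) = u*T + 280 = T*u + 280 = 280 + T*u)
-g(H, -1300) = -(280 - 1300*576/1883) = -(280 - 748800/1883) = -1*(-221560/1883) = 221560/1883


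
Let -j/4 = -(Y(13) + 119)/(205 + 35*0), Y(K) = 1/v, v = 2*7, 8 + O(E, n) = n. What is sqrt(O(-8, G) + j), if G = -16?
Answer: I*sqrt(44637110)/1435 ≈ 4.6558*I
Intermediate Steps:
O(E, n) = -8 + n
v = 14
Y(K) = 1/14
j = 3334/1435 (j = -(-4)*(1/14 + 119)/(205 + 35*0) = -(-4)*1667/(14*(205 + 0)) = -(-4)*(1667/14)/205 = -(-4)*(1667/14)*(1/205) = -(-4)*1667/2870 = -4*(-1667/2870) = 3334/1435 ≈ 2.3233)
sqrt(O(-8, G) + j) = sqrt((-8 - 16) + 3334/1435) = sqrt(-24 + 3334/1435) = sqrt(-31106/1435) = I*sqrt(44637110)/1435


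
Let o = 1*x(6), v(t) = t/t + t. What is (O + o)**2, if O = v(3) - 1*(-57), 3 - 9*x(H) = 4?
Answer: 300304/81 ≈ 3707.5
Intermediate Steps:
x(H) = -1/9 (x(H) = 1/3 - 1/9*4 = 1/3 - 4/9 = -1/9)
v(t) = 1 + t
O = 61 (O = (1 + 3) - 1*(-57) = 4 + 57 = 61)
o = -1/9 (o = 1*(-1/9) = -1/9 ≈ -0.11111)
(O + o)**2 = (61 - 1/9)**2 = (548/9)**2 = 300304/81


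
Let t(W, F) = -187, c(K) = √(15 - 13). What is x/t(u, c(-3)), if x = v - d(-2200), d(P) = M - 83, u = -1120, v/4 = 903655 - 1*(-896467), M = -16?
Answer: -7200587/187 ≈ -38506.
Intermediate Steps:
v = 7200488 (v = 4*(903655 - 1*(-896467)) = 4*(903655 + 896467) = 4*1800122 = 7200488)
c(K) = √2
d(P) = -99 (d(P) = -16 - 83 = -99)
x = 7200587 (x = 7200488 - 1*(-99) = 7200488 + 99 = 7200587)
x/t(u, c(-3)) = 7200587/(-187) = 7200587*(-1/187) = -7200587/187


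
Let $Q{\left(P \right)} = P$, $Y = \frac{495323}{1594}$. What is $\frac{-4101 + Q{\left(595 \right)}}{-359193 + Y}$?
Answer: $\frac{5588564}{572058319} \approx 0.0097692$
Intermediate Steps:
$Y = \frac{495323}{1594}$ ($Y = 495323 \cdot \frac{1}{1594} = \frac{495323}{1594} \approx 310.74$)
$\frac{-4101 + Q{\left(595 \right)}}{-359193 + Y} = \frac{-4101 + 595}{-359193 + \frac{495323}{1594}} = - \frac{3506}{- \frac{572058319}{1594}} = \left(-3506\right) \left(- \frac{1594}{572058319}\right) = \frac{5588564}{572058319}$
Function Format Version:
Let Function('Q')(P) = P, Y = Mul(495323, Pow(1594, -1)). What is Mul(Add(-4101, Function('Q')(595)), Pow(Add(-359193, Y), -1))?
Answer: Rational(5588564, 572058319) ≈ 0.0097692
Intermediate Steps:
Y = Rational(495323, 1594) (Y = Mul(495323, Rational(1, 1594)) = Rational(495323, 1594) ≈ 310.74)
Mul(Add(-4101, Function('Q')(595)), Pow(Add(-359193, Y), -1)) = Mul(Add(-4101, 595), Pow(Add(-359193, Rational(495323, 1594)), -1)) = Mul(-3506, Pow(Rational(-572058319, 1594), -1)) = Mul(-3506, Rational(-1594, 572058319)) = Rational(5588564, 572058319)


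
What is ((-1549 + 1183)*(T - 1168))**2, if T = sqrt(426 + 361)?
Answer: 182851413516 - 312921216*sqrt(787) ≈ 1.7407e+11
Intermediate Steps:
T = sqrt(787) ≈ 28.054
((-1549 + 1183)*(T - 1168))**2 = ((-1549 + 1183)*(sqrt(787) - 1168))**2 = (-366*(-1168 + sqrt(787)))**2 = (427488 - 366*sqrt(787))**2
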